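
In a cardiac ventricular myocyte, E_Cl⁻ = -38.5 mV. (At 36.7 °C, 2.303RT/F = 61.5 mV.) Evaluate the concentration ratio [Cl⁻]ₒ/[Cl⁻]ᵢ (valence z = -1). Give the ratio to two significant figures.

log₁₀([out]/[in]) = E·z/(61.5) = -38.5 × -1 / 61.5 = 0.6260
[out]/[in] = 10^(0.6260) = 4.227

4.2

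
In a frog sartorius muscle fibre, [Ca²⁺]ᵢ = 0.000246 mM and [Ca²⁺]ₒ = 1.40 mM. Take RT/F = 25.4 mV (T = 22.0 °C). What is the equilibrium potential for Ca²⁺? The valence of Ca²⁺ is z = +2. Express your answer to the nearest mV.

110 mV

E = (25.4/z) · ln([Ca²⁺]_out/[Ca²⁺]_in) with z = +2.
= (25.4/2) · ln(1.40/0.000246) = 12.70 · ln(5691)
= 12.70 · (8.6467) = 109.81 mV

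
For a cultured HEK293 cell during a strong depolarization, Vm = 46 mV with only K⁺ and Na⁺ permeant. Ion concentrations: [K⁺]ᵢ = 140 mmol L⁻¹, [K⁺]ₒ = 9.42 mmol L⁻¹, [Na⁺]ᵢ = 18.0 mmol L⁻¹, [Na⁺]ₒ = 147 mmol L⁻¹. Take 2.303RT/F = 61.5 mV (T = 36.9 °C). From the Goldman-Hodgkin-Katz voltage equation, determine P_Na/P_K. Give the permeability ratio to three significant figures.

16.7

Let α = P_Na/P_K. GHK: Vm = 61.5·log₁₀[(Kₒ + α·Naₒ)/(Kᵢ + α·Naᵢ)].
10^(Vm/61.5) = 10^(46.0/61.5) = 5.5972
So 5.5972·(Kᵢ + α·Naᵢ) = Kₒ + α·Naₒ → α = (5.5972·140.0 − 9.42) / (147.0 − 5.5972·18.0)
α = (783.6 − 9.42) / (147.0 − 100.7) = 774.2/46.25 = 16.74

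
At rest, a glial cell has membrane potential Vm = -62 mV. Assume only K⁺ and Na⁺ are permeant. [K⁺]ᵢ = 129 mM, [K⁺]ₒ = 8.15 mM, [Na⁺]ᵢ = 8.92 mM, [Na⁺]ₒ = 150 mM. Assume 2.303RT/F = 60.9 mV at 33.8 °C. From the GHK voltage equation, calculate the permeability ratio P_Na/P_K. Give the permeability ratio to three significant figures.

Let α = P_Na/P_K. GHK: Vm = 60.9·log₁₀[(Kₒ + α·Naₒ)/(Kᵢ + α·Naᵢ)].
10^(Vm/60.9) = 10^(-62.0/60.9) = 0.095926
So 0.095926·(Kᵢ + α·Naᵢ) = Kₒ + α·Naₒ → α = (0.095926·129.0 − 8.15) / (150.0 − 0.095926·8.92)
α = (12.37 − 8.15) / (150.0 − 0.8557) = 4.224/149.1 = 0.02832

0.0283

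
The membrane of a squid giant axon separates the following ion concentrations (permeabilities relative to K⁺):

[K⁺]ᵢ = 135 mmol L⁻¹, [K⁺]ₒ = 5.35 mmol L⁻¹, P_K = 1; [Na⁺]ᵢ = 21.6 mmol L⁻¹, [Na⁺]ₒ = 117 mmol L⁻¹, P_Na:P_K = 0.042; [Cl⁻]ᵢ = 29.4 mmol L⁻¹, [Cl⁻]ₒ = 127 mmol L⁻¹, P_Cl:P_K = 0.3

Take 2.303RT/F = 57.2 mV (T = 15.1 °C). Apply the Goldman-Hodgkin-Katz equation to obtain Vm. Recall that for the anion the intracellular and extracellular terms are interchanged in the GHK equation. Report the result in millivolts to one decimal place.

Vm = 57.2 · log₁₀[(Σ P·[cation]ₒ + Σ P·[anion]ᵢ) / (Σ P·[cation]ᵢ + Σ P·[anion]ₒ)]
Numerator = 1×5.35 + 0.042×117 + 0.3×29.4 = 19.08
Denominator = 1×135 + 0.042×21.6 + 0.3×127 = 174
Vm = 57.2 · log₁₀(0.10967) = 57.2 × (-0.9599) = -54.91 mV

-54.9 mV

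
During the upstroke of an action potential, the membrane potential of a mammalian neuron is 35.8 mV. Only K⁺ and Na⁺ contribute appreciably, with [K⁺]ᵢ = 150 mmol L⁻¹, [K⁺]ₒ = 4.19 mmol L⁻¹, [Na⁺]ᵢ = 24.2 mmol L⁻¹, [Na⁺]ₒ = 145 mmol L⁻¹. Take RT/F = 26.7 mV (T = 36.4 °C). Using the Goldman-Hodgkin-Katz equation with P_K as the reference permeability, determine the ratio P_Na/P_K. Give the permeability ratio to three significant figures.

Let α = P_Na/P_K. GHK: Vm = 26.7·ln[(Kₒ + α·Naₒ)/(Kᵢ + α·Naᵢ)].
e^(Vm/26.7) = e^(35.8/26.7) = 3.8222
So 3.8222·(Kᵢ + α·Naᵢ) = Kₒ + α·Naₒ → α = (3.8222·150.0 − 4.19) / (145.0 − 3.8222·24.2)
α = (573.3 − 4.19) / (145.0 − 92.5) = 569.1/52.5 = 10.84

10.8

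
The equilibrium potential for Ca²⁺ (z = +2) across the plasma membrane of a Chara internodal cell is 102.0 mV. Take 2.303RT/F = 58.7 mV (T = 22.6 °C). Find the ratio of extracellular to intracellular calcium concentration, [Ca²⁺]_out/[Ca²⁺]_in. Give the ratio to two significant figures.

log₁₀([out]/[in]) = E·z/(58.7) = 102.0 × 2 / 58.7 = 3.4753
[out]/[in] = 10^(3.4753) = 2987

3000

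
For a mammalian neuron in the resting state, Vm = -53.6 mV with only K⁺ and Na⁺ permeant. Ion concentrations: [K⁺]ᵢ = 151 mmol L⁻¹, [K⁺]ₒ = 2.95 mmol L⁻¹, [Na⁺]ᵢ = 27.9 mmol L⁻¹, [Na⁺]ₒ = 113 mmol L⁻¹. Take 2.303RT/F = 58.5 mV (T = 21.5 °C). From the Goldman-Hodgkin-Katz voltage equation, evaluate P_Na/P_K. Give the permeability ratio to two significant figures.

Let α = P_Na/P_K. GHK: Vm = 58.5·log₁₀[(Kₒ + α·Naₒ)/(Kᵢ + α·Naᵢ)].
10^(Vm/58.5) = 10^(-53.6/58.5) = 0.12127
So 0.12127·(Kᵢ + α·Naᵢ) = Kₒ + α·Naₒ → α = (0.12127·151.0 − 2.95) / (113.0 − 0.12127·27.9)
α = (18.31 − 2.95) / (113.0 − 3.383) = 15.36/109.6 = 0.1401

0.14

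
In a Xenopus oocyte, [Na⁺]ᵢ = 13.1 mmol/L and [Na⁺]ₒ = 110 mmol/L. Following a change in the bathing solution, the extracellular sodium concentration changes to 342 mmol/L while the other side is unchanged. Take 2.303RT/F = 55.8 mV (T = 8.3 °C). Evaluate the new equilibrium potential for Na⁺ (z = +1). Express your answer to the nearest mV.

After the shift: [Na⁺]_out = 342, [Na⁺]_in = 13.1 mmol/L.
E_new = (55.8/1)·log₁₀(342/13.1) = 55.80 · (1.4168) = 79.05 mV

79 mV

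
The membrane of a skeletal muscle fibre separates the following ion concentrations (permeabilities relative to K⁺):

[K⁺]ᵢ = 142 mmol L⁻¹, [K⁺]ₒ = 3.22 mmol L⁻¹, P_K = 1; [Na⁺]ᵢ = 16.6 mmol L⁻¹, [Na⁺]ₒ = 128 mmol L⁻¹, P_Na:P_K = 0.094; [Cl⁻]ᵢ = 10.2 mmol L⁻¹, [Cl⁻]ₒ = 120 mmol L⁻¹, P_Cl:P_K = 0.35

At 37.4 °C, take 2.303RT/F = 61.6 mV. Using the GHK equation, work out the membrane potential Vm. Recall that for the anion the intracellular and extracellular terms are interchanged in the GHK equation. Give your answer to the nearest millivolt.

-61 mV

Vm = 61.6 · log₁₀[(Σ P·[cation]ₒ + Σ P·[anion]ᵢ) / (Σ P·[cation]ᵢ + Σ P·[anion]ₒ)]
Numerator = 1×3.22 + 0.094×128 + 0.35×10.2 = 18.82
Denominator = 1×142 + 0.094×16.6 + 0.35×120 = 185.6
Vm = 61.6 · log₁₀(0.10143) = 61.6 × (-0.9938) = -61.22 mV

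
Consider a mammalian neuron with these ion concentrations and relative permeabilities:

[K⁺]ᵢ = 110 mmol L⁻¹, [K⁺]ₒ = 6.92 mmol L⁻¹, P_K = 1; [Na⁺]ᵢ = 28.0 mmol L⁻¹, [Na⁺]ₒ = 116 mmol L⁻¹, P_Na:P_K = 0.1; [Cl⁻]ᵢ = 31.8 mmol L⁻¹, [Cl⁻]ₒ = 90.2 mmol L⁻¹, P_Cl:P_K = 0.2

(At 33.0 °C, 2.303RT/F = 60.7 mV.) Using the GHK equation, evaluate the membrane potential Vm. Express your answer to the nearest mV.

Vm = 60.7 · log₁₀[(Σ P·[cation]ₒ + Σ P·[anion]ᵢ) / (Σ P·[cation]ᵢ + Σ P·[anion]ₒ)]
Numerator = 1×6.92 + 0.1×116 + 0.2×31.8 = 24.88
Denominator = 1×110 + 0.1×28.0 + 0.2×90.2 = 130.8
Vm = 60.7 · log₁₀(0.19016) = 60.7 × (-0.7209) = -43.76 mV

-44 mV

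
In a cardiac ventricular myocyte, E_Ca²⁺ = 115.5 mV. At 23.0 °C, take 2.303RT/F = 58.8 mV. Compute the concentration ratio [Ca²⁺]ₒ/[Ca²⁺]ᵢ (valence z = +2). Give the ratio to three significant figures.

8480

log₁₀([out]/[in]) = E·z/(58.8) = 115.5 × 2 / 58.8 = 3.9286
[out]/[in] = 10^(3.9286) = 8483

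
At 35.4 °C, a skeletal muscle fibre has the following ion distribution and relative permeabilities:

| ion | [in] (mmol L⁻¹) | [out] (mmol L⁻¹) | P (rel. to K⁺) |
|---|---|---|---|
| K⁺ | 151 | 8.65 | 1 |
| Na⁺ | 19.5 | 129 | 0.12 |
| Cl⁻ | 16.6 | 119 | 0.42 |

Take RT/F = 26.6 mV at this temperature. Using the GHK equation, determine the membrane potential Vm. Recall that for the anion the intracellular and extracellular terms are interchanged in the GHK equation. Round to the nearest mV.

-50 mV

Vm = 26.6 · ln[(Σ P·[cation]ₒ + Σ P·[anion]ᵢ) / (Σ P·[cation]ᵢ + Σ P·[anion]ₒ)]
Numerator = 1×8.65 + 0.12×129 + 0.42×16.6 = 31.1
Denominator = 1×151 + 0.12×19.5 + 0.42×119 = 203.3
Vm = 26.6 · ln(0.15297) = 26.6 × (-1.8775) = -49.94 mV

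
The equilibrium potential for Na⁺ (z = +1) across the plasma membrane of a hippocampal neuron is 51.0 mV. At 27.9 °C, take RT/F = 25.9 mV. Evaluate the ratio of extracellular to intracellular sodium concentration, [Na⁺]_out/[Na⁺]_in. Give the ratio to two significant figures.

ln([out]/[in]) = E·z/(25.9) = 51.0 × 1 / 25.9 = 1.9691
[out]/[in] = e^(1.9691) = 7.164

7.2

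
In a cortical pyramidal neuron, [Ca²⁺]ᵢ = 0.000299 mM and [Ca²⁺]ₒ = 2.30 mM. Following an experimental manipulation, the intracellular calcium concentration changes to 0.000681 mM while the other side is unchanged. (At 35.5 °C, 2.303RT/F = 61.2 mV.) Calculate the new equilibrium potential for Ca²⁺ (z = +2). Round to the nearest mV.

After the shift: [Ca²⁺]_out = 2.30, [Ca²⁺]_in = 0.000681 mM.
E_new = (61.2/2)·log₁₀(2.30/0.000681) = 30.60 · (3.5286) = 107.97 mV

108 mV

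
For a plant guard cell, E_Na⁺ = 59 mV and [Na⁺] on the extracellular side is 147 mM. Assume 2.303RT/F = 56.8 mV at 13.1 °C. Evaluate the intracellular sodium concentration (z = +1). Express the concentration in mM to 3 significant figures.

13.4 mM

Nernst: E = (56.8/1) · log₁₀([out]/[in]), so log₁₀([out]/[in]) = 59.0 × 1 / 56.8 = 1.0387.
[out]/[in] = 10^(1.0387) = 10.93.
[in] = 147 / 10.93 = 13.45 mM.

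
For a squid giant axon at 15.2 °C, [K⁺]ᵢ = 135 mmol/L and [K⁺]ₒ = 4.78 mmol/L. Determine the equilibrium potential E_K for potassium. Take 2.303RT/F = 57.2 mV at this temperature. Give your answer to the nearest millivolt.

-83 mV

E = (57.2/z) · log₁₀([K⁺]_out/[K⁺]_in) with z = +1.
= (57.2/1) · log₁₀(4.78/135) = 57.20 · log₁₀(0.03541)
= 57.20 · (-1.4509) = -82.99 mV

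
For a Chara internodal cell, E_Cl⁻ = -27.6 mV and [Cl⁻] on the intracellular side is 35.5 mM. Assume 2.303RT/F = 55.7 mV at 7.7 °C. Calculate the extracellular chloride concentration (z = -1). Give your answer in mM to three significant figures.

111 mM

Nernst: E = (55.7/-1) · log₁₀([out]/[in]), so log₁₀([out]/[in]) = -27.6 × -1 / 55.7 = 0.4955.
[out]/[in] = 10^(0.4955) = 3.13.
[out] = 3.13 × 35.5 = 111.1 mM.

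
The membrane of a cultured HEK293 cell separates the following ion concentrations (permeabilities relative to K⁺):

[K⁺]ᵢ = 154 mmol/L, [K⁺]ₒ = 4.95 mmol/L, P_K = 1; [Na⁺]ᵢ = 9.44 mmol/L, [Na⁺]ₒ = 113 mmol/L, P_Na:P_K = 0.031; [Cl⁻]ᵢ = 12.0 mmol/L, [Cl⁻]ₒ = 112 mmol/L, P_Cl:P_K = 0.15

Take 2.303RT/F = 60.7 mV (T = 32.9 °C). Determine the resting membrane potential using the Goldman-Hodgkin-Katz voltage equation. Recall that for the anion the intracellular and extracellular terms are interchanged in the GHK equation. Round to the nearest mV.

-74 mV

Vm = 60.7 · log₁₀[(Σ P·[cation]ₒ + Σ P·[anion]ᵢ) / (Σ P·[cation]ᵢ + Σ P·[anion]ₒ)]
Numerator = 1×4.95 + 0.031×113 + 0.15×12.0 = 10.25
Denominator = 1×154 + 0.031×9.44 + 0.15×112 = 171.1
Vm = 60.7 · log₁₀(0.059927) = 60.7 × (-1.2224) = -74.20 mV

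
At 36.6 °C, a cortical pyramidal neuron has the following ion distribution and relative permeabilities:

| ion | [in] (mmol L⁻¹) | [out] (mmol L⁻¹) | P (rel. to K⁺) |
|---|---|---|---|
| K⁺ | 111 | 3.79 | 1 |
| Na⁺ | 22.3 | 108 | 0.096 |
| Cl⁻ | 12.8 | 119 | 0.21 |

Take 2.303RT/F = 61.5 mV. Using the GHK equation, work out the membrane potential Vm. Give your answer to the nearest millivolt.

-56 mV

Vm = 61.5 · log₁₀[(Σ P·[cation]ₒ + Σ P·[anion]ᵢ) / (Σ P·[cation]ᵢ + Σ P·[anion]ₒ)]
Numerator = 1×3.79 + 0.096×108 + 0.21×12.8 = 16.85
Denominator = 1×111 + 0.096×22.3 + 0.21×119 = 138.1
Vm = 61.5 · log₁₀(0.12196) = 61.5 × (-0.9138) = -56.20 mV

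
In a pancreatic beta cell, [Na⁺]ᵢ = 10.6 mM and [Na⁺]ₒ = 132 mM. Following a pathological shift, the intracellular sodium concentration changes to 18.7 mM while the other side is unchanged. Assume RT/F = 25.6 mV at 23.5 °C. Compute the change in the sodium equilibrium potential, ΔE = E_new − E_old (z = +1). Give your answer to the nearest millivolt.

E_old = (25.6/1)·ln(132/10.6) = 64.56 mV
E_new = (25.6/1)·ln(132/18.7) = 50.03 mV
ΔE = 50.03 − (64.56) = -14.53 mV

-15 mV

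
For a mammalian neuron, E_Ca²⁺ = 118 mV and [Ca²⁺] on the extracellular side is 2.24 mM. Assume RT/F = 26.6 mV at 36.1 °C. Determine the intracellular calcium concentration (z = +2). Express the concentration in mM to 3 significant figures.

Nernst: E = (26.6/2) · ln([out]/[in]), so ln([out]/[in]) = 118.0 × 2 / 26.6 = 8.8722.
[out]/[in] = e^(8.8722) = 7131.
[in] = 2.24 / 7131 = 0.0003141 mM.

0.000314 mM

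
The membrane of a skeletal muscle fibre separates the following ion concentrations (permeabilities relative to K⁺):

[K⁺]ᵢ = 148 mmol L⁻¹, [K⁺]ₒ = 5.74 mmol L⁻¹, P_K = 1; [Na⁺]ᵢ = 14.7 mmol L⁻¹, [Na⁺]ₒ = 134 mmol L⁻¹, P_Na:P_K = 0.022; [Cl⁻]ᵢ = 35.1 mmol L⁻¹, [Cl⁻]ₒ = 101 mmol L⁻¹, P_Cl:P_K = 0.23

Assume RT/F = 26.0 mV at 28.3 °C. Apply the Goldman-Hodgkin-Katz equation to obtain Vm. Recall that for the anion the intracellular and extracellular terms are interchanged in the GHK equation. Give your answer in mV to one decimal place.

Vm = 26.0 · ln[(Σ P·[cation]ₒ + Σ P·[anion]ᵢ) / (Σ P·[cation]ᵢ + Σ P·[anion]ₒ)]
Numerator = 1×5.74 + 0.022×134 + 0.23×35.1 = 16.76
Denominator = 1×148 + 0.022×14.7 + 0.23×101 = 171.6
Vm = 26.0 · ln(0.097701) = 26.0 × (-2.3258) = -60.47 mV

-60.5 mV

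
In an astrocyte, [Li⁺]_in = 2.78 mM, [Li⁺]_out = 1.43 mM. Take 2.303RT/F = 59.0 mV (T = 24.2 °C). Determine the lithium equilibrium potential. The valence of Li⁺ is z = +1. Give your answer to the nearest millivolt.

E = (59.0/z) · log₁₀([Li⁺]_out/[Li⁺]_in) with z = +1.
= (59.0/1) · log₁₀(1.43/2.78) = 59.00 · log₁₀(0.5144)
= 59.00 · (-0.2887) = -17.03 mV

-17 mV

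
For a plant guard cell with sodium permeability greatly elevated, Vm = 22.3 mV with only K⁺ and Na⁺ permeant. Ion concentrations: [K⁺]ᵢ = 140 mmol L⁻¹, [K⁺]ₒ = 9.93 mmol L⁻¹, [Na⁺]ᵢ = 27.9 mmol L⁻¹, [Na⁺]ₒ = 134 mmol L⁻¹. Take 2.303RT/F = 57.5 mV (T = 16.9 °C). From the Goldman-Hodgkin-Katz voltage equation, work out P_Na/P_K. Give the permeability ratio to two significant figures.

5.0

Let α = P_Na/P_K. GHK: Vm = 57.5·log₁₀[(Kₒ + α·Naₒ)/(Kᵢ + α·Naᵢ)].
10^(Vm/57.5) = 10^(22.3/57.5) = 2.4425
So 2.4425·(Kᵢ + α·Naᵢ) = Kₒ + α·Naₒ → α = (2.4425·140.0 − 9.93) / (134.0 − 2.4425·27.9)
α = (341.9 − 9.93) / (134.0 − 68.14) = 332/65.86 = 5.042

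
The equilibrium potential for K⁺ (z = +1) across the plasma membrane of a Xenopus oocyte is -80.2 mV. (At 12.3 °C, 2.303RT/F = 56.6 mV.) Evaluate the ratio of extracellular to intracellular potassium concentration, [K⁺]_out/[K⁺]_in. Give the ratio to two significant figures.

0.038

log₁₀([out]/[in]) = E·z/(56.6) = -80.2 × 1 / 56.6 = -1.4170
[out]/[in] = 10^(-1.4170) = 0.03829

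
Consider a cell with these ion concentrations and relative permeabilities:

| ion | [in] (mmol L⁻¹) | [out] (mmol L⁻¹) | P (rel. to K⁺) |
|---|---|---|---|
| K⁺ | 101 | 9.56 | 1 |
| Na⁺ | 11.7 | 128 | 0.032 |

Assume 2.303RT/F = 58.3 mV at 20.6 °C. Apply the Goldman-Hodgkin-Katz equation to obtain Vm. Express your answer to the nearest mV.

-51 mV

Vm = 58.3 · log₁₀[(Σ P·[cation]ₒ + Σ P·[anion]ᵢ) / (Σ P·[cation]ᵢ + Σ P·[anion]ₒ)]
Numerator = 1×9.56 + 0.032×128 = 13.66
Denominator = 1×101 + 0.032×11.7 = 101.4
Vm = 58.3 · log₁₀(0.13471) = 58.3 × (-0.8706) = -50.76 mV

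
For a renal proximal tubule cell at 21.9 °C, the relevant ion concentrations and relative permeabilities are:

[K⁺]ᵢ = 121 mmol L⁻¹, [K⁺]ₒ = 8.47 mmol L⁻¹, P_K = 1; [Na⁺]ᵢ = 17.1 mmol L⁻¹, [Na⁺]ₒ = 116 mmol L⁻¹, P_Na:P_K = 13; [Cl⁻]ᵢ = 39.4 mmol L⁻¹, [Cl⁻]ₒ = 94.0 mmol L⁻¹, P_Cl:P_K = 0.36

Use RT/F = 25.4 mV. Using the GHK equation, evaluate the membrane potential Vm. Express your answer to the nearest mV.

Vm = 25.4 · ln[(Σ P·[cation]ₒ + Σ P·[anion]ᵢ) / (Σ P·[cation]ᵢ + Σ P·[anion]ₒ)]
Numerator = 1×8.47 + 13×116 + 0.36×39.4 = 1531
Denominator = 1×121 + 13×17.1 + 0.36×94.0 = 377.1
Vm = 25.4 · ln(4.0586) = 25.4 × (1.4008) = 35.58 mV

36 mV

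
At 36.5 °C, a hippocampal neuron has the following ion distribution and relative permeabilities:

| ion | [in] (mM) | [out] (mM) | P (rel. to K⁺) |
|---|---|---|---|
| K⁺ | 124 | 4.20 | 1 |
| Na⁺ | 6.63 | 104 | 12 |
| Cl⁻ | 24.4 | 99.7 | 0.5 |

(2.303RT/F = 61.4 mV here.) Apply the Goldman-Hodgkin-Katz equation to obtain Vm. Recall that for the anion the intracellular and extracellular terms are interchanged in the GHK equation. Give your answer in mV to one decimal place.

Vm = 61.4 · log₁₀[(Σ P·[cation]ₒ + Σ P·[anion]ᵢ) / (Σ P·[cation]ᵢ + Σ P·[anion]ₒ)]
Numerator = 1×4.20 + 12×104 + 0.5×24.4 = 1264
Denominator = 1×124 + 12×6.63 + 0.5×99.7 = 253.4
Vm = 61.4 · log₁₀(4.9895) = 61.4 × (0.6981) = 42.86 mV

42.9 mV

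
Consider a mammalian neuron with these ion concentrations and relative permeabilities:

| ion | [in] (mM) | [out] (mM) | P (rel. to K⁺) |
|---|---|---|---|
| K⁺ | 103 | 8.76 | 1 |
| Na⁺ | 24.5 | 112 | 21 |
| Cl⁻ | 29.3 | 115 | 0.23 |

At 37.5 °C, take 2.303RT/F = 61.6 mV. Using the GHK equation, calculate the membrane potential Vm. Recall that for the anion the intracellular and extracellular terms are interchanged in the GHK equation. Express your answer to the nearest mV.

35 mV

Vm = 61.6 · log₁₀[(Σ P·[cation]ₒ + Σ P·[anion]ᵢ) / (Σ P·[cation]ᵢ + Σ P·[anion]ₒ)]
Numerator = 1×8.76 + 21×112 + 0.23×29.3 = 2367
Denominator = 1×103 + 21×24.5 + 0.23×115 = 644
Vm = 61.6 · log₁₀(3.6765) = 61.6 × (0.5654) = 34.83 mV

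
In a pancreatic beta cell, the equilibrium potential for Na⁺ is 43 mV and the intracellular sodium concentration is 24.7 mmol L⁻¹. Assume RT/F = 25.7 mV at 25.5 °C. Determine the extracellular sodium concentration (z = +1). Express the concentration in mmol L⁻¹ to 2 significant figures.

130 mmol L⁻¹

Nernst: E = (25.7/1) · ln([out]/[in]), so ln([out]/[in]) = 43.0 × 1 / 25.7 = 1.6732.
[out]/[in] = e^(1.6732) = 5.329.
[out] = 5.329 × 24.7 = 131.6 mmol L⁻¹.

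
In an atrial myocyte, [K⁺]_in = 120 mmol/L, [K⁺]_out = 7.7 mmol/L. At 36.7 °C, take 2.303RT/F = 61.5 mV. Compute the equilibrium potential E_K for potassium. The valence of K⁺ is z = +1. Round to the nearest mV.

E = (61.5/z) · log₁₀([K⁺]_out/[K⁺]_in) with z = +1.
= (61.5/1) · log₁₀(7.7/120) = 61.50 · log₁₀(0.06417)
= 61.50 · (-1.1927) = -73.35 mV

-73 mV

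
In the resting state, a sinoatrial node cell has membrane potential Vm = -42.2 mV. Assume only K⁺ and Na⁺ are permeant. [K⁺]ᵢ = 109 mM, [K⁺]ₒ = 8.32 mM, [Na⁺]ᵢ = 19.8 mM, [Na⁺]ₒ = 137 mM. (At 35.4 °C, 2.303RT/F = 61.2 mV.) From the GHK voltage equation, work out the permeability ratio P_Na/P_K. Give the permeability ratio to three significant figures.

Let α = P_Na/P_K. GHK: Vm = 61.2·log₁₀[(Kₒ + α·Naₒ)/(Kᵢ + α·Naᵢ)].
10^(Vm/61.2) = 10^(-42.2/61.2) = 0.20439
So 0.20439·(Kᵢ + α·Naᵢ) = Kₒ + α·Naₒ → α = (0.20439·109.0 − 8.32) / (137.0 − 0.20439·19.8)
α = (22.28 − 8.32) / (137.0 − 4.047) = 13.96/133 = 0.105

0.105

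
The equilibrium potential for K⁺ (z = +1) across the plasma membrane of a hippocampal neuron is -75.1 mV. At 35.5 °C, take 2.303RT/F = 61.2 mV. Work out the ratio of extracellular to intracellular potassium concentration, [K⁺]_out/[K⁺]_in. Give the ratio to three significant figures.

log₁₀([out]/[in]) = E·z/(61.2) = -75.1 × 1 / 61.2 = -1.2271
[out]/[in] = 10^(-1.2271) = 0.05928

0.0593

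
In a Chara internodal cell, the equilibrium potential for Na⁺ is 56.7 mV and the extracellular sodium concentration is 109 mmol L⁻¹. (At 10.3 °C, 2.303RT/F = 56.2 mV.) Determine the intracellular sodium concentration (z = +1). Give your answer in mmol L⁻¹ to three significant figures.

Nernst: E = (56.2/1) · log₁₀([out]/[in]), so log₁₀([out]/[in]) = 56.7 × 1 / 56.2 = 1.0089.
[out]/[in] = 10^(1.0089) = 10.21.
[in] = 109 / 10.21 = 10.68 mmol L⁻¹.

10.7 mmol L⁻¹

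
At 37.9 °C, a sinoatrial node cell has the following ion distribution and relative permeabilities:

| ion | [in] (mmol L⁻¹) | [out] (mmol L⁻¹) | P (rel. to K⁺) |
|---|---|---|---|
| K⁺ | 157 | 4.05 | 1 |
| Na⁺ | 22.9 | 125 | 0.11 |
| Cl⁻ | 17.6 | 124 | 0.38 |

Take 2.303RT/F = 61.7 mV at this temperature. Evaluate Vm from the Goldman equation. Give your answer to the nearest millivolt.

-57 mV

Vm = 61.7 · log₁₀[(Σ P·[cation]ₒ + Σ P·[anion]ᵢ) / (Σ P·[cation]ᵢ + Σ P·[anion]ₒ)]
Numerator = 1×4.05 + 0.11×125 + 0.38×17.6 = 24.49
Denominator = 1×157 + 0.11×22.9 + 0.38×124 = 206.6
Vm = 61.7 · log₁₀(0.11851) = 61.7 × (-0.9263) = -57.15 mV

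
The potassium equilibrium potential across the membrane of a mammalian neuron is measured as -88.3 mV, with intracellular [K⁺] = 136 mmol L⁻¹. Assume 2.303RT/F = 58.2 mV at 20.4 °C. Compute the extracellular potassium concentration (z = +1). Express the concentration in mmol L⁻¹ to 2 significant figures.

Nernst: E = (58.2/1) · log₁₀([out]/[in]), so log₁₀([out]/[in]) = -88.3 × 1 / 58.2 = -1.5172.
[out]/[in] = 10^(-1.5172) = 0.0304.
[out] = 0.0304 × 136 = 4.134 mmol L⁻¹.

4.1 mmol L⁻¹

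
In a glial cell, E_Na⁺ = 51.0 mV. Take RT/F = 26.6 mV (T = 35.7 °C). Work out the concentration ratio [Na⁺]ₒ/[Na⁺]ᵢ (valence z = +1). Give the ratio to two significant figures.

ln([out]/[in]) = E·z/(26.6) = 51.0 × 1 / 26.6 = 1.9173
[out]/[in] = e^(1.9173) = 6.803

6.8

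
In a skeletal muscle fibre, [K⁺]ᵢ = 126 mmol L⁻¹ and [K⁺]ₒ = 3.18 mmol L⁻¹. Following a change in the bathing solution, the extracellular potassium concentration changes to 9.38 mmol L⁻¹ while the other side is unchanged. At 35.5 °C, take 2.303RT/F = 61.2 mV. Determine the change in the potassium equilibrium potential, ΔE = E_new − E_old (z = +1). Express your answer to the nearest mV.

29 mV

E_old = (61.2/1)·log₁₀(3.18/126) = -97.79 mV
E_new = (61.2/1)·log₁₀(9.38/126) = -69.04 mV
ΔE = -69.04 − (-97.79) = 28.75 mV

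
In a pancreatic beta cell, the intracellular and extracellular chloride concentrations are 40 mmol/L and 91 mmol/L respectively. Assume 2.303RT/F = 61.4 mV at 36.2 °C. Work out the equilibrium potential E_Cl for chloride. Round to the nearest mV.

-22 mV

E = (61.4/z) · log₁₀([Cl⁻]_out/[Cl⁻]_in) with z = -1.
For an anion, dividing by z = -1 reverses the sign.
= (61.4/-1) · log₁₀(91/40) = -61.40 · log₁₀(2.275)
= -61.40 · (0.3570) = -21.92 mV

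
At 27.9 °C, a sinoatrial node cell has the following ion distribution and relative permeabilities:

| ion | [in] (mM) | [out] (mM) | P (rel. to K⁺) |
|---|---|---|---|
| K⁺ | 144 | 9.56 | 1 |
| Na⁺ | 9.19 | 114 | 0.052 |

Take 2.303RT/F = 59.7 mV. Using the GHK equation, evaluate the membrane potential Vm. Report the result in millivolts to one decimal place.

-57.9 mV

Vm = 59.7 · log₁₀[(Σ P·[cation]ₒ + Σ P·[anion]ᵢ) / (Σ P·[cation]ᵢ + Σ P·[anion]ₒ)]
Numerator = 1×9.56 + 0.052×114 = 15.49
Denominator = 1×144 + 0.052×9.19 = 144.5
Vm = 59.7 · log₁₀(0.1072) = 59.7 × (-0.9698) = -57.90 mV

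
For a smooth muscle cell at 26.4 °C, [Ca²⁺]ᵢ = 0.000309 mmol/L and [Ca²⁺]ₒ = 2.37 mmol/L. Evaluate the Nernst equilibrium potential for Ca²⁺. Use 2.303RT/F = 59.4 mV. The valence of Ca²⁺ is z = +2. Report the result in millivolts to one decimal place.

115.4 mV

E = (59.4/z) · log₁₀([Ca²⁺]_out/[Ca²⁺]_in) with z = +2.
= (59.4/2) · log₁₀(2.37/0.000309) = 29.70 · log₁₀(7670)
= 29.70 · (3.8848) = 115.38 mV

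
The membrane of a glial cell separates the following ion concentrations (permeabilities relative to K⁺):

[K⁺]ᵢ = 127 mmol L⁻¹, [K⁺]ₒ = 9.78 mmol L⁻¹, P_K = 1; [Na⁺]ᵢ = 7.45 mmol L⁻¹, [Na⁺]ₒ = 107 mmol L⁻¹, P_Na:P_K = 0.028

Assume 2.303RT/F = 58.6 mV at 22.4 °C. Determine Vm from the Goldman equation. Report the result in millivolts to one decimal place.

-58.5 mV

Vm = 58.6 · log₁₀[(Σ P·[cation]ₒ + Σ P·[anion]ᵢ) / (Σ P·[cation]ᵢ + Σ P·[anion]ₒ)]
Numerator = 1×9.78 + 0.028×107 = 12.78
Denominator = 1×127 + 0.028×7.45 = 127.2
Vm = 58.6 · log₁₀(0.10043) = 58.6 × (-0.9981) = -58.49 mV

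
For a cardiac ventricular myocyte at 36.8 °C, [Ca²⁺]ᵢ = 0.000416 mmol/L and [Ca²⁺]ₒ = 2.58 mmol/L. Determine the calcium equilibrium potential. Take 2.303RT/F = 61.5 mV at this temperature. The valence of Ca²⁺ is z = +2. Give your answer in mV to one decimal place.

116.6 mV

E = (61.5/z) · log₁₀([Ca²⁺]_out/[Ca²⁺]_in) with z = +2.
= (61.5/2) · log₁₀(2.58/0.000416) = 30.75 · log₁₀(6202)
= 30.75 · (3.7925) = 116.62 mV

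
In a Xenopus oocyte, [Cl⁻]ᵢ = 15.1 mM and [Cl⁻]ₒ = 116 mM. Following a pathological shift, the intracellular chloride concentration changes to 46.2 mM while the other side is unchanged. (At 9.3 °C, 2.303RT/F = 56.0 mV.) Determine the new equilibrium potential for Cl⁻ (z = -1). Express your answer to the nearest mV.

-22 mV

After the shift: [Cl⁻]_out = 116, [Cl⁻]_in = 46.2 mM.
E_new = (56.0/-1)·log₁₀(116/46.2) = -56.00 · (0.3998) = -22.39 mV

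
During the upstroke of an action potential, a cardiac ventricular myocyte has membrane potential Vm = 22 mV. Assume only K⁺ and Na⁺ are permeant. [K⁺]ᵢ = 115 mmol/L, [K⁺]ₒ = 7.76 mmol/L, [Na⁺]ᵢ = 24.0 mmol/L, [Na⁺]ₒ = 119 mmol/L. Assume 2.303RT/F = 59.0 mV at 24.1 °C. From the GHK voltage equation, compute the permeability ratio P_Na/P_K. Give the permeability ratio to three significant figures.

4.23

Let α = P_Na/P_K. GHK: Vm = 59.0·log₁₀[(Kₒ + α·Naₒ)/(Kᵢ + α·Naᵢ)].
10^(Vm/59.0) = 10^(22.0/59.0) = 2.3598
So 2.3598·(Kᵢ + α·Naᵢ) = Kₒ + α·Naₒ → α = (2.3598·115.0 − 7.76) / (119.0 − 2.3598·24.0)
α = (271.4 − 7.76) / (119.0 − 56.64) = 263.6/62.36 = 4.227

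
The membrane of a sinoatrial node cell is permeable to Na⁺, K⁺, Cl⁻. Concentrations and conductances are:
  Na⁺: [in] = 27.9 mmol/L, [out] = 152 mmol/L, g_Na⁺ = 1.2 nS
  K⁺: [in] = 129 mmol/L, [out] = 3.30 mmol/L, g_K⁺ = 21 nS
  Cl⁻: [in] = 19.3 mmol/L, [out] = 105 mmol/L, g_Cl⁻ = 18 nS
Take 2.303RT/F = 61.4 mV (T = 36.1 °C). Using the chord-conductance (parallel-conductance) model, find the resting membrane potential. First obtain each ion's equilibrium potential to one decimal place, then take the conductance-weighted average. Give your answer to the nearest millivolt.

-70 mV

E_Na⁺ = (61.4/1)·log₁₀(152/27.9) = 45.2 mV
E_K⁺ = (61.4/1)·log₁₀(3.30/129) = -97.8 mV
E_Cl⁻ = (61.4/-1)·log₁₀(105/19.3) = -45.2 mV
Vm = (Σ gᵢEᵢ)/(Σ gᵢ) = (1.2·45.2 + 21·-97.8 + 18·-45.2) / (1.2 + 21 + 18)
= -2813.16 / 40.2 = -69.98 mV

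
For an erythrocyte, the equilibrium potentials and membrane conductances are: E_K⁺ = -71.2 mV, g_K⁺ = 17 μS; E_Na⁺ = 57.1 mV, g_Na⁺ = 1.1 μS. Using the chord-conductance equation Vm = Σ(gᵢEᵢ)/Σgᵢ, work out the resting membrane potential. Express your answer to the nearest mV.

-63 mV

Σ gᵢEᵢ = 17·(-71.2) + 1.1·(57.1) = -1147.59
Σ gᵢ = 17 + 1.1 = 18.1
Vm = -1147.59 / 18.1 = -63.40 mV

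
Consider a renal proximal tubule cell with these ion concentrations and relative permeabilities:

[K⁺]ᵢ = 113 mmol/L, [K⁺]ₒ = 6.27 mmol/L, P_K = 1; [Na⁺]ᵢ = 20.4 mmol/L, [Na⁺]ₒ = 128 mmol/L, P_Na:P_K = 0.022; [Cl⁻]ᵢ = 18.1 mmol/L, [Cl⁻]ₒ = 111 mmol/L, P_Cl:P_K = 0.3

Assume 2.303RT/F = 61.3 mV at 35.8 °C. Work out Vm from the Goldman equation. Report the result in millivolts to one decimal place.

Vm = 61.3 · log₁₀[(Σ P·[cation]ₒ + Σ P·[anion]ᵢ) / (Σ P·[cation]ᵢ + Σ P·[anion]ₒ)]
Numerator = 1×6.27 + 0.022×128 + 0.3×18.1 = 14.52
Denominator = 1×113 + 0.022×20.4 + 0.3×111 = 146.7
Vm = 61.3 · log₁₀(0.098917) = 61.3 × (-1.0047) = -61.59 mV

-61.6 mV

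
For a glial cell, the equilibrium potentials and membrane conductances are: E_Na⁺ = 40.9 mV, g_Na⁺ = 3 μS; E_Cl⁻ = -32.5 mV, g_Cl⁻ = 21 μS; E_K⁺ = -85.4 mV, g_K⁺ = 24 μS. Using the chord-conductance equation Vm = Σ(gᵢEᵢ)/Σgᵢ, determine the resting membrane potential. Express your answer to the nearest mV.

-54 mV

Σ gᵢEᵢ = 3·(40.9) + 21·(-32.5) + 24·(-85.4) = -2609.40
Σ gᵢ = 3 + 21 + 24 = 48
Vm = -2609.40 / 48 = -54.36 mV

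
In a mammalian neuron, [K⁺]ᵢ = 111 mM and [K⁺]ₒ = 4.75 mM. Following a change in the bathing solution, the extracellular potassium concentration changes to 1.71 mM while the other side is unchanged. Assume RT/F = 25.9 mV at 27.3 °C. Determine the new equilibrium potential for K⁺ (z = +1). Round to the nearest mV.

-108 mV

After the shift: [K⁺]_out = 1.71, [K⁺]_in = 111 mM.
E_new = (25.9/1)·ln(1.71/111) = 25.90 · (-4.1730) = -108.08 mV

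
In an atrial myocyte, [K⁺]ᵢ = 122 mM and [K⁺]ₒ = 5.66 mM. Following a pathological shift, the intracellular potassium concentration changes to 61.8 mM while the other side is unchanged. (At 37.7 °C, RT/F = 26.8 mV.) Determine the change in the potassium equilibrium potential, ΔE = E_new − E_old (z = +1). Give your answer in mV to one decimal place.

E_old = (26.8/1)·ln(5.66/122) = -82.29 mV
E_new = (26.8/1)·ln(5.66/61.8) = -64.06 mV
ΔE = -64.06 − (-82.29) = 18.23 mV

18.2 mV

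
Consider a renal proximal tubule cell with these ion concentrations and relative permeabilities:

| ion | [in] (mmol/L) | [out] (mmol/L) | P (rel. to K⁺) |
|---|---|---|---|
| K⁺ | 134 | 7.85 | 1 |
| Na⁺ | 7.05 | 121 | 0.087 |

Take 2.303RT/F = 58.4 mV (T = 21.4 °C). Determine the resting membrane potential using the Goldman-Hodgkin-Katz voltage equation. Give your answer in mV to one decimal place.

-50.5 mV

Vm = 58.4 · log₁₀[(Σ P·[cation]ₒ + Σ P·[anion]ᵢ) / (Σ P·[cation]ᵢ + Σ P·[anion]ₒ)]
Numerator = 1×7.85 + 0.087×121 = 18.38
Denominator = 1×134 + 0.087×7.05 = 134.6
Vm = 58.4 · log₁₀(0.13652) = 58.4 × (-0.8648) = -50.51 mV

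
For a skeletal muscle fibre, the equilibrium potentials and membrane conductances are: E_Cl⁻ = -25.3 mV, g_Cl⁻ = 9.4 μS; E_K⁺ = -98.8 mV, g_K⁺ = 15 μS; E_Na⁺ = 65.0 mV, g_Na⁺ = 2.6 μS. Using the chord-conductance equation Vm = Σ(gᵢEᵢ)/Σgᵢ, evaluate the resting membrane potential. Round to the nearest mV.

Σ gᵢEᵢ = 9.4·(-25.3) + 15·(-98.8) + 2.6·(65.0) = -1550.82
Σ gᵢ = 9.4 + 15 + 2.6 = 27
Vm = -1550.82 / 27 = -57.44 mV

-57 mV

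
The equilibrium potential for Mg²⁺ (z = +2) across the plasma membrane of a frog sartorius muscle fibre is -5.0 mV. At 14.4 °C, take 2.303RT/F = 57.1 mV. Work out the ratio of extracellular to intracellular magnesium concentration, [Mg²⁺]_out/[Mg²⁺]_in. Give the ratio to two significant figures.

0.67

log₁₀([out]/[in]) = E·z/(57.1) = -5.0 × 2 / 57.1 = -0.1751
[out]/[in] = 10^(-0.1751) = 0.6681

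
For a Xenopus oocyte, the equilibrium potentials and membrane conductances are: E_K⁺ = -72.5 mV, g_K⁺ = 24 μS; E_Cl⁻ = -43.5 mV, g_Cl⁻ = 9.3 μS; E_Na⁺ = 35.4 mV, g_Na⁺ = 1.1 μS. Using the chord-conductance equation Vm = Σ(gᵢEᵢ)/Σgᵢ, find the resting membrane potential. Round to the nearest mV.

-61 mV

Σ gᵢEᵢ = 24·(-72.5) + 9.3·(-43.5) + 1.1·(35.4) = -2105.61
Σ gᵢ = 24 + 9.3 + 1.1 = 34.4
Vm = -2105.61 / 34.4 = -61.21 mV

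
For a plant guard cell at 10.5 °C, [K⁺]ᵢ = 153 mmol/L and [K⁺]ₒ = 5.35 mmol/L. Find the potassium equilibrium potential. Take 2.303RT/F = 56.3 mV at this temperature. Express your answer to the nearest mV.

-82 mV

E = (56.3/z) · log₁₀([K⁺]_out/[K⁺]_in) with z = +1.
= (56.3/1) · log₁₀(5.35/153) = 56.30 · log₁₀(0.03497)
= 56.30 · (-1.4563) = -81.99 mV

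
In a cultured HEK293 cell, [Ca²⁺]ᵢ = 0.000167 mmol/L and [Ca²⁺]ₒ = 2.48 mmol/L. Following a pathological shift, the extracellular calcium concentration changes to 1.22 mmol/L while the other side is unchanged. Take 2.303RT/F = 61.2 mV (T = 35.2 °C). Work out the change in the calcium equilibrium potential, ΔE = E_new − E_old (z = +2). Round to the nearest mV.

-9 mV

E_old = (61.2/2)·log₁₀(2.48/0.000167) = 127.66 mV
E_new = (61.2/2)·log₁₀(1.22/0.000167) = 118.23 mV
ΔE = 118.23 − (127.66) = -9.43 mV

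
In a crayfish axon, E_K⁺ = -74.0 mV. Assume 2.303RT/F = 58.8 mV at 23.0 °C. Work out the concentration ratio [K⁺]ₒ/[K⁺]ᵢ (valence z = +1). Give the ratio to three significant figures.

log₁₀([out]/[in]) = E·z/(58.8) = -74.0 × 1 / 58.8 = -1.2585
[out]/[in] = 10^(-1.2585) = 0.05514

0.0551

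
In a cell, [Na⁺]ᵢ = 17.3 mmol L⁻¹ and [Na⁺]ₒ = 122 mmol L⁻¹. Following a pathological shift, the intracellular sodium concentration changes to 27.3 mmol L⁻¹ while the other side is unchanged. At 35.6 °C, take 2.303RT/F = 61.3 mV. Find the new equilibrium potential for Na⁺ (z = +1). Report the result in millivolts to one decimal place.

After the shift: [Na⁺]_out = 122, [Na⁺]_in = 27.3 mmol L⁻¹.
E_new = (61.3/1)·log₁₀(122/27.3) = 61.30 · (0.6502) = 39.86 mV

39.9 mV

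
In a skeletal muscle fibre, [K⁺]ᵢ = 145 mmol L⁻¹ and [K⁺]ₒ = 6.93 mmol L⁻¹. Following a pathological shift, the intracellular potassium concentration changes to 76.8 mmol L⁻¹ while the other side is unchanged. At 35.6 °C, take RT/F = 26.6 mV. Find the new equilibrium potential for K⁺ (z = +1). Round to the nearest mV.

After the shift: [K⁺]_out = 6.93, [K⁺]_in = 76.8 mmol L⁻¹.
E_new = (26.6/1)·ln(6.93/76.8) = 26.60 · (-2.4053) = -63.98 mV

-64 mV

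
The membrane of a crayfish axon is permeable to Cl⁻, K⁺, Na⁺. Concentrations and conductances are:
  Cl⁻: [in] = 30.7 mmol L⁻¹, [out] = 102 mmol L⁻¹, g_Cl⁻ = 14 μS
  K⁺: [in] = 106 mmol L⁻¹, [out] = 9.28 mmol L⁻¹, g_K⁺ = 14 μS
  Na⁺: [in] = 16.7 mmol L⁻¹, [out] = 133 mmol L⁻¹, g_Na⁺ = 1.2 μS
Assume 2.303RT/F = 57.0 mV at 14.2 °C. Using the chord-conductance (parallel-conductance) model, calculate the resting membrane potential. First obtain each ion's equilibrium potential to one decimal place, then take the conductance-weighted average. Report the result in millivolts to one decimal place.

E_Cl⁻ = (57.0/-1)·log₁₀(102/30.7) = -29.7 mV
E_K⁺ = (57.0/1)·log₁₀(9.28/106) = -60.3 mV
E_Na⁺ = (57.0/1)·log₁₀(133/16.7) = 51.4 mV
Vm = (Σ gᵢEᵢ)/(Σ gᵢ) = (14·-29.7 + 14·-60.3 + 1.2·51.4) / (14 + 14 + 1.2)
= -1198.32 / 29.2 = -41.04 mV

-41.0 mV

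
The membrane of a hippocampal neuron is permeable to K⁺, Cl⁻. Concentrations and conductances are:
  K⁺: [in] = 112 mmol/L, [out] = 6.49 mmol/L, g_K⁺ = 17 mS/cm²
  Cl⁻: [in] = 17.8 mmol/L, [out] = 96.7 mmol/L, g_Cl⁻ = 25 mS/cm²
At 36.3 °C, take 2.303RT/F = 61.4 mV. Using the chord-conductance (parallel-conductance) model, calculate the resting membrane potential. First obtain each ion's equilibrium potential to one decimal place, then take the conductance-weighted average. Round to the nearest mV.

-58 mV

E_K⁺ = (61.4/1)·log₁₀(6.49/112) = -76.0 mV
E_Cl⁻ = (61.4/-1)·log₁₀(96.7/17.8) = -45.1 mV
Vm = (Σ gᵢEᵢ)/(Σ gᵢ) = (17·-76.0 + 25·-45.1) / (17 + 25)
= -2419.50 / 42 = -57.61 mV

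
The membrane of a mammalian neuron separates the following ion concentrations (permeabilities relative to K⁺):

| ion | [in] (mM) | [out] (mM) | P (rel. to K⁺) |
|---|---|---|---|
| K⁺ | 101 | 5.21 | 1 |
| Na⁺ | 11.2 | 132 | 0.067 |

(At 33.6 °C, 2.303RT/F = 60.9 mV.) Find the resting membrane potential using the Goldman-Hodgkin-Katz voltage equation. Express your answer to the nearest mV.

-52 mV

Vm = 60.9 · log₁₀[(Σ P·[cation]ₒ + Σ P·[anion]ᵢ) / (Σ P·[cation]ᵢ + Σ P·[anion]ₒ)]
Numerator = 1×5.21 + 0.067×132 = 14.05
Denominator = 1×101 + 0.067×11.2 = 101.8
Vm = 60.9 · log₁₀(0.13812) = 60.9 × (-0.8597) = -52.36 mV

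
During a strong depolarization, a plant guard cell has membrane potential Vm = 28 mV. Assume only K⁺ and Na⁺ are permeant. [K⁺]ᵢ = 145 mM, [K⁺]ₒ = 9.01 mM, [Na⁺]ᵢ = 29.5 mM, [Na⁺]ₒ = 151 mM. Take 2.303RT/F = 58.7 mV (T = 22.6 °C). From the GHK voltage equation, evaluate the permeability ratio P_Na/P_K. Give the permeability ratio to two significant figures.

Let α = P_Na/P_K. GHK: Vm = 58.7·log₁₀[(Kₒ + α·Naₒ)/(Kᵢ + α·Naᵢ)].
10^(Vm/58.7) = 10^(28.0/58.7) = 2.9992
So 2.9992·(Kᵢ + α·Naᵢ) = Kₒ + α·Naₒ → α = (2.9992·145.0 − 9.01) / (151.0 − 2.9992·29.5)
α = (434.9 − 9.01) / (151.0 − 88.48) = 425.9/62.52 = 6.811

6.8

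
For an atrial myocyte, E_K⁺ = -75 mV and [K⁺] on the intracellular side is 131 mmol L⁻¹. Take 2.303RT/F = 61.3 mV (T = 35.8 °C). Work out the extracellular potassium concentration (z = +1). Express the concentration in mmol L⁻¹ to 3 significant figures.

Nernst: E = (61.3/1) · log₁₀([out]/[in]), so log₁₀([out]/[in]) = -75.0 × 1 / 61.3 = -1.2235.
[out]/[in] = 10^(-1.2235) = 0.05977.
[out] = 0.05977 × 131 = 7.83 mmol L⁻¹.

7.83 mmol L⁻¹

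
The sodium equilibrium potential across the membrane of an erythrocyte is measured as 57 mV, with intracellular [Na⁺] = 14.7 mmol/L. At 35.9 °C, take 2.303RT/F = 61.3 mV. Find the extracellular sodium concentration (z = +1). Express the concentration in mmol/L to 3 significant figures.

Nernst: E = (61.3/1) · log₁₀([out]/[in]), so log₁₀([out]/[in]) = 57.0 × 1 / 61.3 = 0.9299.
[out]/[in] = 10^(0.9299) = 8.509.
[out] = 8.509 × 14.7 = 125.1 mmol/L.

125 mmol/L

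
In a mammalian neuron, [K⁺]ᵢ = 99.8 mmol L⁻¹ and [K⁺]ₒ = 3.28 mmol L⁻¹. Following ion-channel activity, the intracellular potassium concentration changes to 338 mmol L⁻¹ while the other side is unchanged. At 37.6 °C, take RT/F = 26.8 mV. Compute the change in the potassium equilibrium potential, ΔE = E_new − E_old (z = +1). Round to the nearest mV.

-33 mV

E_old = (26.8/1)·ln(3.28/99.8) = -91.53 mV
E_new = (26.8/1)·ln(3.28/338) = -124.22 mV
ΔE = -124.22 − (-91.53) = -32.69 mV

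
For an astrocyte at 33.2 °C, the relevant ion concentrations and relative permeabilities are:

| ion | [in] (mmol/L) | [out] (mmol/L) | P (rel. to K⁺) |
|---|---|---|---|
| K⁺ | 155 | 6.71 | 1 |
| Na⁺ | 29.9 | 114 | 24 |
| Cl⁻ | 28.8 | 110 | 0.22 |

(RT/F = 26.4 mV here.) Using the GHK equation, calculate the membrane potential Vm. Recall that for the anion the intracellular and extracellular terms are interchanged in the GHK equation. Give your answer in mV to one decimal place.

Vm = 26.4 · ln[(Σ P·[cation]ₒ + Σ P·[anion]ᵢ) / (Σ P·[cation]ᵢ + Σ P·[anion]ₒ)]
Numerator = 1×6.71 + 24×114 + 0.22×28.8 = 2749
Denominator = 1×155 + 24×29.9 + 0.22×110 = 896.8
Vm = 26.4 · ln(3.0654) = 26.4 × (1.1202) = 29.57 mV

29.6 mV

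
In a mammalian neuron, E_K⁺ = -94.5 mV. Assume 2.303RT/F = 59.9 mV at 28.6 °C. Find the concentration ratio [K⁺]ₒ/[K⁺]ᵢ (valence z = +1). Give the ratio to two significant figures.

log₁₀([out]/[in]) = E·z/(59.9) = -94.5 × 1 / 59.9 = -1.5776
[out]/[in] = 10^(-1.5776) = 0.02645

0.026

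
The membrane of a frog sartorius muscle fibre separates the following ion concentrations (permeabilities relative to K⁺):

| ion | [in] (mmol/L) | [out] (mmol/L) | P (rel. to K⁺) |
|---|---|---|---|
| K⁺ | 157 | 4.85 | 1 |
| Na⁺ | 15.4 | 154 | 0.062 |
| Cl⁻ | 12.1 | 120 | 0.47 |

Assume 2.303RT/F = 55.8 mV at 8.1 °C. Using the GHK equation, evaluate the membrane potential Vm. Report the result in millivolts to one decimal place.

-57.4 mV

Vm = 55.8 · log₁₀[(Σ P·[cation]ₒ + Σ P·[anion]ᵢ) / (Σ P·[cation]ᵢ + Σ P·[anion]ₒ)]
Numerator = 1×4.85 + 0.062×154 + 0.47×12.1 = 20.09
Denominator = 1×157 + 0.062×15.4 + 0.47×120 = 214.4
Vm = 55.8 · log₁₀(0.0937) = 55.8 × (-1.0283) = -57.38 mV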